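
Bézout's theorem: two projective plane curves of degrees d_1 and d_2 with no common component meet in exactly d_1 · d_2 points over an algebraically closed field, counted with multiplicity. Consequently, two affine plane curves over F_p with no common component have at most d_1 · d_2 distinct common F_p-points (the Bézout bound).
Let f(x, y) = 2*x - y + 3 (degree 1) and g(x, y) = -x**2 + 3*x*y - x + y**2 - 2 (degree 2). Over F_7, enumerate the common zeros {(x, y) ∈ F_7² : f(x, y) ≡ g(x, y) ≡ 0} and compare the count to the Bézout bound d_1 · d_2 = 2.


Common zeros: {(0, 3), (4, 4)}; count = 2; Bézout bound = 2.

deg(f) = 1, deg(g) = 2, so Bézout bound = 2.
Scan x ∈ F_7. For each x, list the y ∈ F_7 with f(x, y) ≡ 0 and those with g(x, y) ≡ 0 (mod 7); the common zeros in that column are the intersection.
  x = 0: f ≡ 0 at y ∈ {3}; g ≡ 0 at y ∈ {3, 4}; common: {3}.
  x = 1: f ≡ 0 at y ∈ {5}; g ≡ 0 at y ∈ {1, 3}; common: ∅.
  x = 2: f ≡ 0 at y ∈ {0}; g ≡ 0 at y ∈ ∅; common: ∅.
  x = 3: f ≡ 0 at y ∈ {2}; g ≡ 0 at y ∈ {0, 5}; common: ∅.
  x = 4: f ≡ 0 at y ∈ {4}; g ≡ 0 at y ∈ {4, 5}; common: {4}.
  x = 5: f ≡ 0 at y ∈ {6}; g ≡ 0 at y ∈ ∅; common: ∅.
  x = 6: f ≡ 0 at y ∈ {1}; g ≡ 0 at y ∈ ∅; common: ∅.
Collecting: common zeros = {(0, 3), (4, 4)}, so the count is 2.
Comparison with the Bézout bound: 2 ≤ 2 = deg(f)·deg(g), as expected for curves with no common component (the bound is attained).


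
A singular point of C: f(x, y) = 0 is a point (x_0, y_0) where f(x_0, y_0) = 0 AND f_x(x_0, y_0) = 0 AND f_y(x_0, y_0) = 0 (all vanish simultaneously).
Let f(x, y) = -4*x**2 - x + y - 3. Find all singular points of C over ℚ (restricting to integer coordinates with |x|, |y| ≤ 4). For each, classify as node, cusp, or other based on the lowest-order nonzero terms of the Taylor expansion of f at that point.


No singular points in the scanned grid; C is smooth there.

Compute partial derivatives:
  f_x = -8*x - 1.
  f_y = 1.
f_y = 1 is a nonzero constant, so f_y never vanishes: no point (x, y) can satisfy f = f_x = f_y = 0. In particular no (x, y) ∈ {−4, ..., 4}² is singular; the curve is smooth.


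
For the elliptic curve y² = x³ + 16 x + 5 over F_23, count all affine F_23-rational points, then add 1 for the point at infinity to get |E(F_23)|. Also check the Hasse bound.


Affine points = {(4, 8), (4, 15), (5, 7), (5, 16), (6, 8), (6, 15), (7, 0), (8, 1), (8, 22), (9, 2), (9, 21), (12, 4), (12, 19), (13, 8), (13, 15), (14, 11), (14, 12), (15, 3), (15, 20)}; affine count = 19; |E(F_23)| = 20.

Discriminant check: Δ ∝ 4a³ + 27b² = 4·16³ + 27·5² = 4·4096 + 27·25 ≡ 16 (mod 23). Nonzero ⇒ E is nonsingular.
For each x ∈ F_23, compute rhs = x³ + 16·x + 5 mod 23, then count y ∈ F_23 with y² ≡ rhs.
  x = 0: rhs = 5, matching y values: none (0 points).
  x = 1: rhs = 22, matching y values: none (0 points).
  x = 2: rhs = 22, matching y values: none (0 points).
  x = 3: rhs = 11, matching y values: none (0 points).
  x = 4: rhs = 18, matching y values: 8, 15 (2 points).
  x = 5: rhs = 3, matching y values: 7, 16 (2 points).
  x = 6: rhs = 18, matching y values: 8, 15 (2 points).
  x = 7: rhs = 0, matching y values: 0 (1 points).
  x = 8: rhs = 1, matching y values: 1, 22 (2 points).
  x = 9: rhs = 4, matching y values: 2, 21 (2 points).
  x = 10: rhs = 15, matching y values: none (0 points).
  x = 11: rhs = 17, matching y values: none (0 points).
  x = 12: rhs = 16, matching y values: 4, 19 (2 points).
  x = 13: rhs = 18, matching y values: 8, 15 (2 points).
  x = 14: rhs = 6, matching y values: 11, 12 (2 points).
  x = 15: rhs = 9, matching y values: 3, 20 (2 points).
  x = 16: rhs = 10, matching y values: none (0 points).
  x = 17: rhs = 15, matching y values: none (0 points).
  x = 18: rhs = 7, matching y values: none (0 points).
  x = 19: rhs = 15, matching y values: none (0 points).
  x = 20: rhs = 22, matching y values: none (0 points).
  x = 21: rhs = 11, matching y values: none (0 points).
  x = 22: rhs = 11, matching y values: none (0 points).
Total affine count: 19.
Full point count |E(F_23)| = 19 + 1 = 20.
Hasse bound: |20 − (23+1)| = |-4| = 4 ≤ 2√23 ≈ 9.5917 ✓.


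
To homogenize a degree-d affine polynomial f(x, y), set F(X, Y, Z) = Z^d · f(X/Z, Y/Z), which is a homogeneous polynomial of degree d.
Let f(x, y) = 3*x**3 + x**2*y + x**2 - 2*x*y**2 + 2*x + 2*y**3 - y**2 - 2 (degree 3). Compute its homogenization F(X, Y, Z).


F(X, Y, Z) = 3*X**3 + X**2*Y + X**2*Z - 2*X*Y**2 + 2*X*Z**2 + 2*Y**3 - Y**2*Z - 2*Z**3

deg(f) = 3.
Substitute x = X/Z, y = Y/Z into f, then multiply by Z^3.
  monomial 3·x^3·y^0 ↦ 3·X^3·Y^0·Z^0.
  monomial 1·x^2·y^1 ↦ 1·X^2·Y^1·Z^0.
  monomial 1·x^2·y^0 ↦ 1·X^2·Y^0·Z^1.
  monomial -2·x^1·y^2 ↦ -2·X^1·Y^2·Z^0.
  monomial 2·x^1·y^0 ↦ 2·X^1·Y^0·Z^2.
  monomial 2·x^0·y^3 ↦ 2·X^0·Y^3·Z^0.
  monomial -1·x^0·y^2 ↦ -1·X^0·Y^2·Z^1.
  monomial -2·x^0·y^0 ↦ -2·X^0·Y^0·Z^3.
Collecting: F(X, Y, Z) = 3*X**3 + X**2*Y + X**2*Z - 2*X*Y**2 + 2*X*Z**2 + 2*Y**3 - Y**2*Z - 2*Z**3.


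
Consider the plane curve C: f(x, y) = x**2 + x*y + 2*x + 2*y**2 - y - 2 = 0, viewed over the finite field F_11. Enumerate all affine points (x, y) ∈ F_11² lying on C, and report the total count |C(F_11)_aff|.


Affine F_11-points: {(1, 4), (1, 7), (4, 0), (4, 4), (5, 0), (5, 9), (6, 5), (6, 9), (9, 2), (9, 5)}; count = 10.

For each of the 121 pairs (x, y) ∈ F_11², evaluate f(x, y) mod 11. Record the zeros.
  x = 0: [0↦9, 1↦10, 2↦4, 3↦2, 4↦4, 5↦10, 6↦9, 7↦1, 8↦8, 9↦8, 10↦1]  zeros at y ∈ ∅
  x = 1: [0↦1, 1↦3, 2↦9, 3↦8, 4↦0, 5↦7, 6↦7, 7↦0, 8↦8, 9↦9, 10↦3]  zeros at y ∈ {4, 7}
  x = 2: [0↦6, 1↦9, 2↦5, 3↦5, 4↦9, 5↦6, 6↦7, 7↦1, 8↦10, 9↦1, 10↦7]  zeros at y ∈ ∅
  x = 3: [0↦2, 1↦6, 2↦3, 3↦4, 4↦9, 5↦7, 6↦9, 7↦4, 8↦3, 9↦6, 10↦2]  zeros at y ∈ ∅
  x = 4: [0↦0, 1↦5, 2↦3, 3↦5, 4↦0, 5↦10, 6↦2, 7↦9, 8↦9, 9↦2, 10↦10]  zeros at y ∈ {0, 4}
  x = 5: [0↦0, 1↦6, 2↦5, 3↦8, 4↦4, 5↦4, 6↦8, 7↦5, 8↦6, 9↦0, 10↦9]  zeros at y ∈ {0, 9}
  x = 6: [0↦2, 1↦9, 2↦9, 3↦2, 4↦10, 5↦0, 6↦5, 7↦3, 8↦5, 9↦0, 10↦10]  zeros at y ∈ {5, 9}
  x = 7: [0↦6, 1↦3, 2↦4, 3↦9, 4↦7, 5↦9, 6↦4, 7↦3, 8↦6, 9↦2, 10↦2]  zeros at y ∈ ∅
  x = 8: [0↦1, 1↦10, 2↦1, 3↦7, 4↦6, 5↦9, 6↦5, 7↦5, 8↦9, 9↦6, 10↦7]  zeros at y ∈ ∅
  x = 9: [0↦9, 1↦8, 2↦0, 3↦7, 4↦7, 5↦0, 6↦8, 7↦9, 8↦3, 9↦1, 10↦3]  zeros at y ∈ {2, 5}
  x = 10: [0↦8, 1↦8, 2↦1, 3↦9, 4↦10, 5↦4, 6↦2, 7↦4, 8↦10, 9↦9, 10↦1]  zeros at y ∈ ∅
Collecting zeros: affine points = {(1, 4), (1, 7), (4, 0), (4, 4), (5, 0), (5, 9), (6, 5), (6, 9), (9, 2), (9, 5)}.
Total count |C(F_11)_aff| = 10.


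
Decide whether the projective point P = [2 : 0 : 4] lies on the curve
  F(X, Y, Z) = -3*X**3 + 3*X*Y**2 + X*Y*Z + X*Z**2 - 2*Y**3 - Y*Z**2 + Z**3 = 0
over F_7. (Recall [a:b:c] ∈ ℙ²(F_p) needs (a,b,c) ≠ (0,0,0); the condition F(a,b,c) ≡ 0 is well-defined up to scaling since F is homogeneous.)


F(2,0,4) ≡ 2 (mod 7); P is NOT on the curve.

Evaluate F(2, 0, 4) term-by-term (mod 7).
  -3*X**3 ↦ -3·8·1·1 = -24
  3*X*Y**2 ↦ 3·2·0·1 = 0
  X*Y*Z ↦ 1·2·0·4 = 0
  X*Z**2 ↦ 1·2·1·16 = 32
  -2*Y**3 ↦ -2·1·0·1 = 0
  -Y*Z**2 ↦ -1·1·0·16 = 0
  Z**3 ↦ 1·1·1·64 = 64
Sum: F(2, 0, 4) = (-24) + (0) + (0) + (32) + (0) + (0) + (64) = 72.
Reducing mod 7: 72 ≡ 2 (mod 7).
Since F(a, b, c) ≡ 2 ≠ 0 (mod 7), P does NOT lie on the curve.


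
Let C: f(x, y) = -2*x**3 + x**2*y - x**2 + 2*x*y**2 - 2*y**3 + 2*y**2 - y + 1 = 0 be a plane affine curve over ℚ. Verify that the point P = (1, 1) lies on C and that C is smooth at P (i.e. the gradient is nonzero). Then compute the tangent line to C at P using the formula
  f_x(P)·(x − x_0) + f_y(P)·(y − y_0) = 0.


Tangent line at P: -4*x + 2*y + 2 = 0.

Step 1: f(1, 1) = 0, so P lies on C.
Step 2: partial derivatives
  f_x(x, y) = -6*x**2 + 2*x*y - 2*x + 2*y**2, f_y(x, y) = x**2 + 4*x*y - 6*y**2 + 4*y - 1.
  f_x(P) = -4, f_y(P) = 2 (gradient nonzero, so P is smooth).
Step 3: tangent line at P: -4·(x − 1) + 2·(y − 1) = 0.
Expanding: -4*x + 2*y + 2 = 0.


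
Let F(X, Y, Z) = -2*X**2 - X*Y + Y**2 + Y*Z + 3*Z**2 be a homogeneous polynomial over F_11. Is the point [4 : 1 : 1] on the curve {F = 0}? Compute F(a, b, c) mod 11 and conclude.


F(4,1,1) ≡ 2 (mod 11); P is NOT on the curve.

Evaluate F(4, 1, 1) term-by-term (mod 11).
  -2*X**2 ↦ -2·16·1·1 = -32
  -X*Y ↦ -1·4·1·1 = -4
  Y**2 ↦ 1·1·1·1 = 1
  Y*Z ↦ 1·1·1·1 = 1
  3*Z**2 ↦ 3·1·1·1 = 3
Sum: F(4, 1, 1) = (-32) + (-4) + (1) + (1) + (3) = -31.
Reducing mod 11: -31 ≡ 2 (mod 11).
Since F(a, b, c) ≡ 2 ≠ 0 (mod 11), P does NOT lie on the curve.


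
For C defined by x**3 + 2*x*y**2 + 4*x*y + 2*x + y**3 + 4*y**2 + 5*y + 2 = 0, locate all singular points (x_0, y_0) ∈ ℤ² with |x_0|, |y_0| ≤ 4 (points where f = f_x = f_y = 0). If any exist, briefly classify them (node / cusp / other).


Singular points: {(0, -1)}; classification: cusp.

Compute partial derivatives:
  f_x = 3*x**2 + 2*y**2 + 4*y + 2.
  f_y = 4*x*y + 4*x + 3*y**2 + 8*y + 5.
Scan x_0 ∈ {−4, ..., 4}. For each x_0, f_y(x_0, y) is a polynomial in y; find its integer roots y ∈ {−4, ..., 4}, then test f_x and f at those candidates.
  x = -4: f_y(-4, y) = 3*y**2 - 8*y - 11; vanishes at y ∈ {-1}. (-4, -1): f_x = 48 ≠ 0.
  x = -3: f_y(-3, y) = 3*y**2 - 4*y - 7; vanishes at y ∈ {-1}. (-3, -1): f_x = 27 ≠ 0.
  x = -2: f_y(-2, y) = 3*y**2 - 3; vanishes at y ∈ {-1, 1}. (-2, -1): f_x = 12 ≠ 0; (-2, 1): f_x = 20 ≠ 0.
  x = -1: f_y(-1, y) = 3*y**2 + 4*y + 1; vanishes at y ∈ {-1}. (-1, -1): f_x = 3 ≠ 0.
  x = 0: f_y(0, y) = 3*y**2 + 8*y + 5; vanishes at y ∈ {-1}. (0, -1): f_x = 0, f = 0 — SINGULAR.
  x = 1: f_y(1, y) = 3*y**2 + 12*y + 9; vanishes at y ∈ {-3, -1}. (1, -3): f_x = 11 ≠ 0; (1, -1): f_x = 3 ≠ 0.
  x = 2: f_y(2, y) = 3*y**2 + 16*y + 13; vanishes at y ∈ {-1}. (2, -1): f_x = 12 ≠ 0.
  x = 3: f_y(3, y) = 3*y**2 + 20*y + 17; vanishes at y ∈ {-1}. (3, -1): f_x = 27 ≠ 0.
  x = 4: f_y(4, y) = 3*y**2 + 24*y + 21; vanishes at y ∈ {-1}. (4, -1): f_x = 48 ≠ 0.
Only singular point on the grid: (0, -1).
Classify: substitute x = 0 + u, y = -1 + v and expand: f = u**3 + 2*u*v**2 + v**3 + v**2.
No constant or linear terms (consistent with a singular point). Quadratic part: v**2. Cubic part: u**3 + 2*u*v**2 + v**3.
The quadratic part v**2 is a perfect square, so there is a single (double) tangent line v = 0, i.e. y = -1. Restricting the cubic part to that line (v = 0) leaves u**3 ≠ 0, so f is not divisible by v and the branch is v² ≈ -u**3 to lowest order — this is a cusp.
Classification: cusp.


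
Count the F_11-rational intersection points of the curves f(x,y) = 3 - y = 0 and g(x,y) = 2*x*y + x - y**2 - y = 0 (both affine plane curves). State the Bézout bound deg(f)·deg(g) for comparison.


Common zeros: {(8, 3)}; count = 1; Bézout bound = 2.

deg(f) = 1, deg(g) = 2, so Bézout bound = 2.
Scan x ∈ F_11. For each x, list the y ∈ F_11 with f(x, y) ≡ 0 and those with g(x, y) ≡ 0 (mod 11); the common zeros in that column are the intersection.
  x = 0: f ≡ 0 at y ∈ {3}; g ≡ 0 at y ∈ {0, 10}; common: ∅.
  x = 1: f ≡ 0 at y ∈ {3}; g ≡ 0 at y ∈ {4, 8}; common: ∅.
  x = 2: f ≡ 0 at y ∈ {3}; g ≡ 0 at y ∈ ∅; common: ∅.
  x = 3: f ≡ 0 at y ∈ {3}; g ≡ 0 at y ∈ {7, 9}; common: ∅.
  x = 4: f ≡ 0 at y ∈ {3}; g ≡ 0 at y ∈ ∅; common: ∅.
  x = 5: f ≡ 0 at y ∈ {3}; g ≡ 0 at y ∈ ∅; common: ∅.
  x = 6: f ≡ 0 at y ∈ {3}; g ≡ 0 at y ∈ ∅; common: ∅.
  x = 7: f ≡ 0 at y ∈ {3}; g ≡ 0 at y ∈ ∅; common: ∅.
  x = 8: f ≡ 0 at y ∈ {3}; g ≡ 0 at y ∈ {1, 3}; common: {3}.
  x = 9: f ≡ 0 at y ∈ {3}; g ≡ 0 at y ∈ ∅; common: ∅.
  x = 10: f ≡ 0 at y ∈ {3}; g ≡ 0 at y ∈ {2, 6}; common: ∅.
Collecting: common zeros = {(8, 3)}, so the count is 1.
Comparison with the Bézout bound: 1 ≤ 2 = deg(f)·deg(g), as expected for curves with no common component (the affine F_11-count falls short of the bound because intersections may lie at infinity, over extension fields, or carry multiplicity).


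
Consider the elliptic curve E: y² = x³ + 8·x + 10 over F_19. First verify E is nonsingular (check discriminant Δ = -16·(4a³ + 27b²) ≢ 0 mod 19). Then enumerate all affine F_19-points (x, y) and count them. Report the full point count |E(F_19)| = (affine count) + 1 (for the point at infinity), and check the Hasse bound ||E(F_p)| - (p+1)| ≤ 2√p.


Affine points = {(1, 0), (3, 2), (3, 17), (4, 7), (4, 12), (5, 2), (5, 17), (8, 4), (8, 15), (10, 8), (10, 11), (11, 2), (11, 17), (14, 4), (14, 15), (15, 3), (15, 16), (16, 4), (16, 15), (17, 9), (17, 10), (18, 1), (18, 18)}; affine count = 23; |E(F_19)| = 24.

Discriminant check: Δ ∝ 4a³ + 27b² = 4·8³ + 27·10² = 4·512 + 27·100 ≡ 17 (mod 19). Nonzero ⇒ E is nonsingular.
For each x ∈ F_19, compute rhs = x³ + 8·x + 10 mod 19, then count y ∈ F_19 with y² ≡ rhs.
  x = 0: rhs = 10, matching y values: none (0 points).
  x = 1: rhs = 0, matching y values: 0 (1 points).
  x = 2: rhs = 15, matching y values: none (0 points).
  x = 3: rhs = 4, matching y values: 2, 17 (2 points).
  x = 4: rhs = 11, matching y values: 7, 12 (2 points).
  x = 5: rhs = 4, matching y values: 2, 17 (2 points).
  x = 6: rhs = 8, matching y values: none (0 points).
  x = 7: rhs = 10, matching y values: none (0 points).
  x = 8: rhs = 16, matching y values: 4, 15 (2 points).
  x = 9: rhs = 13, matching y values: none (0 points).
  x = 10: rhs = 7, matching y values: 8, 11 (2 points).
  x = 11: rhs = 4, matching y values: 2, 17 (2 points).
  x = 12: rhs = 10, matching y values: none (0 points).
  x = 13: rhs = 12, matching y values: none (0 points).
  x = 14: rhs = 16, matching y values: 4, 15 (2 points).
  x = 15: rhs = 9, matching y values: 3, 16 (2 points).
  x = 16: rhs = 16, matching y values: 4, 15 (2 points).
  x = 17: rhs = 5, matching y values: 9, 10 (2 points).
  x = 18: rhs = 1, matching y values: 1, 18 (2 points).
Total affine count: 23.
Full point count |E(F_19)| = 23 + 1 = 24.
Hasse bound: |24 − (19+1)| = |4| = 4 ≤ 2√19 ≈ 8.7178 ✓.


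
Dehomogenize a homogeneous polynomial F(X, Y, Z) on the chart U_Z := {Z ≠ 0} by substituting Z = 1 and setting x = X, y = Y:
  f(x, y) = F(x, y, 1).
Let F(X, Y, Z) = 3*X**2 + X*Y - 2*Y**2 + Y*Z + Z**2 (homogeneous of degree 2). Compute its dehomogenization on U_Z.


f(x, y) = 3*x**2 + x*y - 2*y**2 + y + 1

On U_Z we set Z = 1. Each monomial c·X^i·Y^j·Z^k in F becomes c·x^i·y^j·1^k = c·x^i·y^j.
Substituting Z = 1: F(X, Y, 1) = 3*x**2 + x*y - 2*y**2 + y + 1.
Note: deg(f) ≤ deg(F) = 2; strict inequality happens when F is divisible by Z (lost terms).


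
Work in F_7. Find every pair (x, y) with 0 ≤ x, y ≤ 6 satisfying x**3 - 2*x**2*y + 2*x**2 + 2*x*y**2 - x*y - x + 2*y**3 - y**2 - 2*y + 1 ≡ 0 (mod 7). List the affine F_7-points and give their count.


Affine F_7-points: {(0, 1), (0, 4), (0, 6), (1, 6), (2, 5), (2, 6), (6, 3)}; count = 7.

For each of the 49 pairs (x, y) ∈ F_7², evaluate f(x, y) mod 7. Record the zeros.
  x = 0: [0↦1, 1↦0, 2↦2, 3↦5, 4↦0, 5↦6, 6↦0]  zeros at y ∈ {1, 4, 6}
  x = 1: [0↦3, 1↦1, 2↦6, 3↦2, 4↦1, 5↦1, 6↦0]  zeros at y ∈ {6}
  x = 2: [0↦1, 1↦1, 2↦5, 3↦4, 4↦3, 5↦0, 6↦0]  zeros at y ∈ {5, 6}
  x = 3: [0↦1, 1↦6, 2↦5, 3↦3, 4↦5, 5↦2, 6↦6]  zeros at y ∈ ∅
  x = 4: [0↦2, 1↦1, 2↦5, 3↦5, 4↦6, 5↦6, 6↦3]  zeros at y ∈ ∅
  x = 5: [0↦3, 1↦6, 2↦4, 3↦2, 4↦5, 5↦4, 6↦4]  zeros at y ∈ ∅
  x = 6: [0↦3, 1↦6, 2↦1, 3↦0, 4↦1, 5↦2, 6↦1]  zeros at y ∈ {3}
Collecting zeros: affine points = {(0, 1), (0, 4), (0, 6), (1, 6), (2, 5), (2, 6), (6, 3)}.
Total count |C(F_7)_aff| = 7.


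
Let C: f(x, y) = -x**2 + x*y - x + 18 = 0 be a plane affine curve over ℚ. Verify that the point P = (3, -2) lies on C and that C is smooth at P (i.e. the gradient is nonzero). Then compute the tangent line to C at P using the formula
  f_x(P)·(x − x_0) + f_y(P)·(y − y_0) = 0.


Tangent line at P: -9*x + 3*y + 33 = 0.

Step 1: f(3, -2) = 0, so P lies on C.
Step 2: partial derivatives
  f_x(x, y) = -2*x + y - 1, f_y(x, y) = x.
  f_x(P) = -9, f_y(P) = 3 (gradient nonzero, so P is smooth).
Step 3: tangent line at P: -9·(x − 3) + 3·(y − -2) = 0.
Expanding: -9*x + 3*y + 33 = 0.


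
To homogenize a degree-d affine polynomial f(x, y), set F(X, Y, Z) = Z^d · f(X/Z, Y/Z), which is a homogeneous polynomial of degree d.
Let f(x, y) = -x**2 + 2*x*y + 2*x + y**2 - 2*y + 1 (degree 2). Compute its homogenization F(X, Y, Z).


F(X, Y, Z) = -X**2 + 2*X*Y + 2*X*Z + Y**2 - 2*Y*Z + Z**2

deg(f) = 2.
Substitute x = X/Z, y = Y/Z into f, then multiply by Z^2.
  monomial -1·x^2·y^0 ↦ -1·X^2·Y^0·Z^0.
  monomial 2·x^1·y^1 ↦ 2·X^1·Y^1·Z^0.
  monomial 2·x^1·y^0 ↦ 2·X^1·Y^0·Z^1.
  monomial 1·x^0·y^2 ↦ 1·X^0·Y^2·Z^0.
  monomial -2·x^0·y^1 ↦ -2·X^0·Y^1·Z^1.
  monomial 1·x^0·y^0 ↦ 1·X^0·Y^0·Z^2.
Collecting: F(X, Y, Z) = -X**2 + 2*X*Y + 2*X*Z + Y**2 - 2*Y*Z + Z**2.


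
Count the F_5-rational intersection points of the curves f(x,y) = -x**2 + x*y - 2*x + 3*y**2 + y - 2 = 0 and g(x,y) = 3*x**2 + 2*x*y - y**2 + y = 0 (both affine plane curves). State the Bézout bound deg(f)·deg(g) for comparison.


Common zeros: {(1, 1)}; count = 1; Bézout bound = 4.

deg(f) = 2, deg(g) = 2, so Bézout bound = 4.
Scan x ∈ F_5. For each x, list the y ∈ F_5 with f(x, y) ≡ 0 and those with g(x, y) ≡ 0 (mod 5); the common zeros in that column are the intersection.
  x = 0: f ≡ 0 at y ∈ {4}; g ≡ 0 at y ∈ {0, 1}; common: ∅.
  x = 1: f ≡ 0 at y ∈ {0, 1}; g ≡ 0 at y ∈ {1, 2}; common: {1}.
  x = 2: f ≡ 0 at y ∈ {0, 4}; g ≡ 0 at y ∈ ∅; common: ∅.
  x = 3: f ≡ 0 at y ∈ {1}; g ≡ 0 at y ∈ ∅; common: ∅.
  x = 4: f ≡ 0 at y ∈ ∅; g ≡ 0 at y ∈ ∅; common: ∅.
Collecting: common zeros = {(1, 1)}, so the count is 1.
Comparison with the Bézout bound: 1 ≤ 4 = deg(f)·deg(g), as expected for curves with no common component (the affine F_5-count falls short of the bound because intersections may lie at infinity, over extension fields, or carry multiplicity).


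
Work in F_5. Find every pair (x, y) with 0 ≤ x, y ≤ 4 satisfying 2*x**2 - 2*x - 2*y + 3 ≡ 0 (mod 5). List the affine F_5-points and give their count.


Affine F_5-points: {(0, 4), (1, 4), (2, 1), (3, 0), (4, 1)}; count = 5.

For each of the 25 pairs (x, y) ∈ F_5², evaluate f(x, y) mod 5. Record the zeros.
  x = 0: [0↦3, 1↦1, 2↦4, 3↦2, 4↦0]  zeros at y ∈ {4}
  x = 1: [0↦3, 1↦1, 2↦4, 3↦2, 4↦0]  zeros at y ∈ {4}
  x = 2: [0↦2, 1↦0, 2↦3, 3↦1, 4↦4]  zeros at y ∈ {1}
  x = 3: [0↦0, 1↦3, 2↦1, 3↦4, 4↦2]  zeros at y ∈ {0}
  x = 4: [0↦2, 1↦0, 2↦3, 3↦1, 4↦4]  zeros at y ∈ {1}
Collecting zeros: affine points = {(0, 4), (1, 4), (2, 1), (3, 0), (4, 1)}.
Total count |C(F_5)_aff| = 5.


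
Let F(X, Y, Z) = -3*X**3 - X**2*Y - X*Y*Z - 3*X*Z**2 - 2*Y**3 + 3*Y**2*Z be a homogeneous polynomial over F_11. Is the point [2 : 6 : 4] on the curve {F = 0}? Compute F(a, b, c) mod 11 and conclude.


F(2,6,4) ≡ 6 (mod 11); P is NOT on the curve.

Evaluate F(2, 6, 4) term-by-term (mod 11).
  -3*X**3 ↦ -3·8·1·1 = -24
  -X**2*Y ↦ -1·4·6·1 = -24
  -X*Y*Z ↦ -1·2·6·4 = -48
  -3*X*Z**2 ↦ -3·2·1·16 = -96
  -2*Y**3 ↦ -2·1·216·1 = -432
  3*Y**2*Z ↦ 3·1·36·4 = 432
Sum: F(2, 6, 4) = (-24) + (-24) + (-48) + (-96) + (-432) + (432) = -192.
Reducing mod 11: -192 ≡ 6 (mod 11).
Since F(a, b, c) ≡ 6 ≠ 0 (mod 11), P does NOT lie on the curve.


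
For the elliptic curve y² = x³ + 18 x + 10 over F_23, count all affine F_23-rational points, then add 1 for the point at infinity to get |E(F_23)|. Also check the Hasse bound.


Affine points = {(1, 11), (1, 12), (2, 10), (2, 13), (4, 10), (4, 13), (5, 8), (5, 15), (6, 9), (6, 14), (9, 2), (9, 21), (13, 7), (13, 16), (14, 4), (14, 19), (16, 1), (16, 22), (17, 10), (17, 13), (18, 5), (18, 18), (19, 9), (19, 14), (21, 9), (21, 14)}; affine count = 26; |E(F_23)| = 27.

Discriminant check: Δ ∝ 4a³ + 27b² = 4·18³ + 27·10² = 4·5832 + 27·100 ≡ 15 (mod 23). Nonzero ⇒ E is nonsingular.
For each x ∈ F_23, compute rhs = x³ + 18·x + 10 mod 23, then count y ∈ F_23 with y² ≡ rhs.
  x = 0: rhs = 10, matching y values: none (0 points).
  x = 1: rhs = 6, matching y values: 11, 12 (2 points).
  x = 2: rhs = 8, matching y values: 10, 13 (2 points).
  x = 3: rhs = 22, matching y values: none (0 points).
  x = 4: rhs = 8, matching y values: 10, 13 (2 points).
  x = 5: rhs = 18, matching y values: 8, 15 (2 points).
  x = 6: rhs = 12, matching y values: 9, 14 (2 points).
  x = 7: rhs = 19, matching y values: none (0 points).
  x = 8: rhs = 22, matching y values: none (0 points).
  x = 9: rhs = 4, matching y values: 2, 21 (2 points).
  x = 10: rhs = 17, matching y values: none (0 points).
  x = 11: rhs = 21, matching y values: none (0 points).
  x = 12: rhs = 22, matching y values: none (0 points).
  x = 13: rhs = 3, matching y values: 7, 16 (2 points).
  x = 14: rhs = 16, matching y values: 4, 19 (2 points).
  x = 15: rhs = 21, matching y values: none (0 points).
  x = 16: rhs = 1, matching y values: 1, 22 (2 points).
  x = 17: rhs = 8, matching y values: 10, 13 (2 points).
  x = 18: rhs = 2, matching y values: 5, 18 (2 points).
  x = 19: rhs = 12, matching y values: 9, 14 (2 points).
  x = 20: rhs = 21, matching y values: none (0 points).
  x = 21: rhs = 12, matching y values: 9, 14 (2 points).
  x = 22: rhs = 14, matching y values: none (0 points).
Total affine count: 26.
Full point count |E(F_23)| = 26 + 1 = 27.
Hasse bound: |27 − (23+1)| = |3| = 3 ≤ 2√23 ≈ 9.5917 ✓.


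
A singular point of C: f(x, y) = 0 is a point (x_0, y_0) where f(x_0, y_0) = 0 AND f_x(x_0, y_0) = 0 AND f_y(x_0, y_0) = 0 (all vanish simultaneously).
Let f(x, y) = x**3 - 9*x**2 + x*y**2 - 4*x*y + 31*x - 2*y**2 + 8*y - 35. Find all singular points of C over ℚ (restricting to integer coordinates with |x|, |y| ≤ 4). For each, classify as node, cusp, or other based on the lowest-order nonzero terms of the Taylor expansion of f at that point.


Singular points: {(3, 2)}; classification: cusp.

Compute partial derivatives:
  f_x = 3*x**2 - 18*x + y**2 - 4*y + 31.
  f_y = 2*x*y - 4*x - 4*y + 8.
Scan x_0 ∈ {−4, ..., 4}. For each x_0, f_y(x_0, y) is a polynomial in y; find its integer roots y ∈ {−4, ..., 4}, then test f_x and f at those candidates.
  x = -4: f_y(-4, y) = 24 - 12*y; vanishes at y ∈ {2}. (-4, 2): f_x = 147 ≠ 0.
  x = -3: f_y(-3, y) = 20 - 10*y; vanishes at y ∈ {2}. (-3, 2): f_x = 108 ≠ 0.
  x = -2: f_y(-2, y) = 16 - 8*y; vanishes at y ∈ {2}. (-2, 2): f_x = 75 ≠ 0.
  x = -1: f_y(-1, y) = 12 - 6*y; vanishes at y ∈ {2}. (-1, 2): f_x = 48 ≠ 0.
  x = 0: f_y(0, y) = 8 - 4*y; vanishes at y ∈ {2}. (0, 2): f_x = 27 ≠ 0.
  x = 1: f_y(1, y) = 4 - 2*y; vanishes at y ∈ {2}. (1, 2): f_x = 12 ≠ 0.
  x = 2: f_y(2, y) = 0; vanishes at y ∈ {-4, -3, -2, -1, 0, 1, 2, 3, 4}. (2, -4): f_x = 39 ≠ 0; (2, -3): f_x = 28 ≠ 0; (2, -2): f_x = 19 ≠ 0; (2, -1): f_x = 12 ≠ 0; (2, 0): f_x = 7 ≠ 0; (2, 1): f_x = 4 ≠ 0; (2, 2): f_x = 3 ≠ 0; (2, 3): f_x = 4 ≠ 0; (2, 4): f_x = 7 ≠ 0.
  x = 3: f_y(3, y) = 2*y - 4; vanishes at y ∈ {2}. (3, 2): f_x = 0, f = 0 — SINGULAR.
  x = 4: f_y(4, y) = 4*y - 8; vanishes at y ∈ {2}. (4, 2): f_x = 3 ≠ 0.
Only singular point on the grid: (3, 2).
Classify: substitute x = 3 + u, y = 2 + v and expand: f = u**3 + u*v**2 + v**2.
No constant or linear terms (consistent with a singular point). Quadratic part: v**2. Cubic part: u**3 + u*v**2.
The quadratic part v**2 is a perfect square, so there is a single (double) tangent line v = 0, i.e. y = 2. Restricting the cubic part to that line (v = 0) leaves u**3 ≠ 0, so f is not divisible by v and the branch is v² ≈ -u**3 to lowest order — this is a cusp.
Classification: cusp.


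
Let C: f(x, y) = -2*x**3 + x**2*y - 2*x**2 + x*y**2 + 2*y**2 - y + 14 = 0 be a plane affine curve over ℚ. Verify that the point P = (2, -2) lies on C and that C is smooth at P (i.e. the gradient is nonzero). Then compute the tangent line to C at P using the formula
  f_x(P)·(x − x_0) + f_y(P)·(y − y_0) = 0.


Tangent line at P: -36*x - 13*y + 46 = 0.

Step 1: f(2, -2) = 0, so P lies on C.
Step 2: partial derivatives
  f_x(x, y) = -6*x**2 + 2*x*y - 4*x + y**2, f_y(x, y) = x**2 + 2*x*y + 4*y - 1.
  f_x(P) = -36, f_y(P) = -13 (gradient nonzero, so P is smooth).
Step 3: tangent line at P: -36·(x − 2) + -13·(y − -2) = 0.
Expanding: -36*x - 13*y + 46 = 0.


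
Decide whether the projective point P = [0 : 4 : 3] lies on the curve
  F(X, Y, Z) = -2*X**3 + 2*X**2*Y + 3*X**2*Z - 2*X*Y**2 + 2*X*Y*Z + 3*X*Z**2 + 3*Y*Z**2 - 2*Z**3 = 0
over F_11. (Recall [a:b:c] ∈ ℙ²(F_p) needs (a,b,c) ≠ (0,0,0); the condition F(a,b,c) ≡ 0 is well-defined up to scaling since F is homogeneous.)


F(0,4,3) ≡ 10 (mod 11); P is NOT on the curve.

Evaluate F(0, 4, 3) term-by-term (mod 11).
  -2*X**3 ↦ -2·0·1·1 = 0
  2*X**2*Y ↦ 2·0·4·1 = 0
  3*X**2*Z ↦ 3·0·1·3 = 0
  -2*X*Y**2 ↦ -2·0·16·1 = 0
  2*X*Y*Z ↦ 2·0·4·3 = 0
  3*X*Z**2 ↦ 3·0·1·9 = 0
  3*Y*Z**2 ↦ 3·1·4·9 = 108
  -2*Z**3 ↦ -2·1·1·27 = -54
Sum: F(0, 4, 3) = (0) + (0) + (0) + (0) + (0) + (0) + (108) + (-54) = 54.
Reducing mod 11: 54 ≡ 10 (mod 11).
Since F(a, b, c) ≡ 10 ≠ 0 (mod 11), P does NOT lie on the curve.


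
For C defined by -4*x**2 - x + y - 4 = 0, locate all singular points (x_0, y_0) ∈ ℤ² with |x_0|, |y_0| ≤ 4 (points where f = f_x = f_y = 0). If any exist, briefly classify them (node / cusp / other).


No singular points in the scanned grid; C is smooth there.

Compute partial derivatives:
  f_x = -8*x - 1.
  f_y = 1.
f_y = 1 is a nonzero constant, so f_y never vanishes: no point (x, y) can satisfy f = f_x = f_y = 0. In particular no (x, y) ∈ {−4, ..., 4}² is singular; the curve is smooth.


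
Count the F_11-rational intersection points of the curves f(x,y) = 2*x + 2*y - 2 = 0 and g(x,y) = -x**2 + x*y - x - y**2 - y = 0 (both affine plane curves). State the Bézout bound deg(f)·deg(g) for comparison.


Common zeros: ∅; count = 0; Bézout bound = 2.

deg(f) = 1, deg(g) = 2, so Bézout bound = 2.
Scan x ∈ F_11. For each x, list the y ∈ F_11 with f(x, y) ≡ 0 and those with g(x, y) ≡ 0 (mod 11); the common zeros in that column are the intersection.
  x = 0: f ≡ 0 at y ∈ {1}; g ≡ 0 at y ∈ {0, 10}; common: ∅.
  x = 1: f ≡ 0 at y ∈ {0}; g ≡ 0 at y ∈ {3, 8}; common: ∅.
  x = 2: f ≡ 0 at y ∈ {10}; g ≡ 0 at y ∈ ∅; common: ∅.
  x = 3: f ≡ 0 at y ∈ {9}; g ≡ 0 at y ∈ {1}; common: ∅.
  x = 4: f ≡ 0 at y ∈ {8}; g ≡ 0 at y ∈ ∅; common: ∅.
  x = 5: f ≡ 0 at y ∈ {7}; g ≡ 0 at y ∈ ∅; common: ∅.
  x = 6: f ≡ 0 at y ∈ {6}; g ≡ 0 at y ∈ {8}; common: ∅.
  x = 7: f ≡ 0 at y ∈ {5}; g ≡ 0 at y ∈ ∅; common: ∅.
  x = 8: f ≡ 0 at y ∈ {4}; g ≡ 0 at y ∈ {1, 6}; common: ∅.
  x = 9: f ≡ 0 at y ∈ {3}; g ≡ 0 at y ∈ {9, 10}; common: ∅.
  x = 10: f ≡ 0 at y ∈ {2}; g ≡ 0 at y ∈ {0, 9}; common: ∅.
Collecting: common zeros = ∅, so the count is 0.
Comparison with the Bézout bound: 0 ≤ 2 = deg(f)·deg(g), as expected for curves with no common component (the affine F_11-count falls short of the bound because intersections may lie at infinity, over extension fields, or carry multiplicity).


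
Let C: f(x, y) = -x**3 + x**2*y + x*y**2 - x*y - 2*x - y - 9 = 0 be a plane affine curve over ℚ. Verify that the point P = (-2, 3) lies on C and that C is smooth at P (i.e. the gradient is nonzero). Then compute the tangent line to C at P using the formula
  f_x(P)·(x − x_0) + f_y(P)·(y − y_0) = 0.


Tangent line at P: -20*x - 7*y - 19 = 0.

Step 1: f(-2, 3) = 0, so P lies on C.
Step 2: partial derivatives
  f_x(x, y) = -3*x**2 + 2*x*y + y**2 - y - 2, f_y(x, y) = x**2 + 2*x*y - x - 1.
  f_x(P) = -20, f_y(P) = -7 (gradient nonzero, so P is smooth).
Step 3: tangent line at P: -20·(x − -2) + -7·(y − 3) = 0.
Expanding: -20*x - 7*y - 19 = 0.


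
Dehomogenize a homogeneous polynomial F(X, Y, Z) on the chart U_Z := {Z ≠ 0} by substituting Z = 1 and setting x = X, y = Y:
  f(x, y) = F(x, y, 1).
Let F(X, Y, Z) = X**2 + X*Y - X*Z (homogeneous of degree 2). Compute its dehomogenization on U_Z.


f(x, y) = x**2 + x*y - x

On U_Z we set Z = 1. Each monomial c·X^i·Y^j·Z^k in F becomes c·x^i·y^j·1^k = c·x^i·y^j.
Substituting Z = 1: F(X, Y, 1) = x**2 + x*y - x.
Note: deg(f) ≤ deg(F) = 2; strict inequality happens when F is divisible by Z (lost terms).


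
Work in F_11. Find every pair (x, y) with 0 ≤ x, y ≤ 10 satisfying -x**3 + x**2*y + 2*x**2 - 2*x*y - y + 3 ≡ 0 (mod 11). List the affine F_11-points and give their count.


Affine F_11-points: {(0, 3), (1, 2), (2, 3), (3, 3), (4, 1), (5, 2), (6, 9), (7, 0), (8, 6), (9, 2), (10, 8)}; count = 11.

For each of the 121 pairs (x, y) ∈ F_11², evaluate f(x, y) mod 11. Record the zeros.
  x = 0: [0↦3, 1↦2, 2↦1, 3↦0, 4↦10, 5↦9, 6↦8, 7↦7, 8↦6, 9↦5, 10↦4]  zeros at y ∈ {3}
  x = 1: [0↦4, 1↦2, 2↦0, 3↦9, 4↦7, 5↦5, 6↦3, 7↦1, 8↦10, 9↦8, 10↦6]  zeros at y ∈ {2}
  x = 2: [0↦3, 1↦2, 2↦1, 3↦0, 4↦10, 5↦9, 6↦8, 7↦7, 8↦6, 9↦5, 10↦4]  zeros at y ∈ {3}
  x = 3: [0↦5, 1↦7, 2↦9, 3↦0, 4↦2, 5↦4, 6↦6, 7↦8, 8↦10, 9↦1, 10↦3]  zeros at y ∈ {3}
  x = 4: [0↦4, 1↦0, 2↦7, 3↦3, 4↦10, 5↦6, 6↦2, 7↦9, 8↦5, 9↦1, 10↦8]  zeros at y ∈ {1}
  x = 5: [0↦5, 1↦8, 2↦0, 3↦3, 4↦6, 5↦9, 6↦1, 7↦4, 8↦7, 9↦10, 10↦2]  zeros at y ∈ {2}
  x = 6: [0↦2, 1↦3, 2↦4, 3↦5, 4↦6, 5↦7, 6↦8, 7↦9, 8↦10, 9↦0, 10↦1]  zeros at y ∈ {9}
  x = 7: [0↦0, 1↦1, 2↦2, 3↦3, 4↦4, 5↦5, 6↦6, 7↦7, 8↦8, 9↦9, 10↦10]  zeros at y ∈ {0}
  x = 8: [0↦4, 1↦7, 2↦10, 3↦2, 4↦5, 5↦8, 6↦0, 7↦3, 8↦6, 9↦9, 10↦1]  zeros at y ∈ {6}
  x = 9: [0↦8, 1↦4, 2↦0, 3↦7, 4↦3, 5↦10, 6↦6, 7↦2, 8↦9, 9↦5, 10↦1]  zeros at y ∈ {2}
  x = 10: [0↦6, 1↦8, 2↦10, 3↦1, 4↦3, 5↦5, 6↦7, 7↦9, 8↦0, 9↦2, 10↦4]  zeros at y ∈ {8}
Collecting zeros: affine points = {(0, 3), (1, 2), (2, 3), (3, 3), (4, 1), (5, 2), (6, 9), (7, 0), (8, 6), (9, 2), (10, 8)}.
Total count |C(F_11)_aff| = 11.


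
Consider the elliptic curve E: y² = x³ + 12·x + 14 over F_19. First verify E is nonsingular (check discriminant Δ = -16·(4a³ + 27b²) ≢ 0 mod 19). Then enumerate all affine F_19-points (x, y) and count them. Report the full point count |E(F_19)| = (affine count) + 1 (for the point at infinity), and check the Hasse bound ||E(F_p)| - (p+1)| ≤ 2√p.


Affine points = {(3, 1), (3, 18), (5, 3), (5, 16), (6, 6), (6, 13), (7, 2), (7, 17), (12, 9), (12, 10), (13, 7), (13, 12), (14, 0), (15, 4), (15, 15), (17, 1), (17, 18), (18, 1), (18, 18)}; affine count = 19; |E(F_19)| = 20.

Discriminant check: Δ ∝ 4a³ + 27b² = 4·12³ + 27·14² = 4·1728 + 27·196 ≡ 6 (mod 19). Nonzero ⇒ E is nonsingular.
For each x ∈ F_19, compute rhs = x³ + 12·x + 14 mod 19, then count y ∈ F_19 with y² ≡ rhs.
  x = 0: rhs = 14, matching y values: none (0 points).
  x = 1: rhs = 8, matching y values: none (0 points).
  x = 2: rhs = 8, matching y values: none (0 points).
  x = 3: rhs = 1, matching y values: 1, 18 (2 points).
  x = 4: rhs = 12, matching y values: none (0 points).
  x = 5: rhs = 9, matching y values: 3, 16 (2 points).
  x = 6: rhs = 17, matching y values: 6, 13 (2 points).
  x = 7: rhs = 4, matching y values: 2, 17 (2 points).
  x = 8: rhs = 14, matching y values: none (0 points).
  x = 9: rhs = 15, matching y values: none (0 points).
  x = 10: rhs = 13, matching y values: none (0 points).
  x = 11: rhs = 14, matching y values: none (0 points).
  x = 12: rhs = 5, matching y values: 9, 10 (2 points).
  x = 13: rhs = 11, matching y values: 7, 12 (2 points).
  x = 14: rhs = 0, matching y values: 0 (1 points).
  x = 15: rhs = 16, matching y values: 4, 15 (2 points).
  x = 16: rhs = 8, matching y values: none (0 points).
  x = 17: rhs = 1, matching y values: 1, 18 (2 points).
  x = 18: rhs = 1, matching y values: 1, 18 (2 points).
Total affine count: 19.
Full point count |E(F_19)| = 19 + 1 = 20.
Hasse bound: |20 − (19+1)| = |0| = 0 ≤ 2√19 ≈ 8.7178 ✓.


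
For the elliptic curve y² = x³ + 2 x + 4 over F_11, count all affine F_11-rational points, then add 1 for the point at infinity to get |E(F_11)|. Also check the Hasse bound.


Affine points = {(0, 2), (0, 9), (2, 4), (2, 7), (3, 2), (3, 9), (6, 1), (6, 10), (7, 3), (7, 8), (8, 2), (8, 9), (9, 5), (9, 6), (10, 1), (10, 10)}; affine count = 16; |E(F_11)| = 17.

Discriminant check: Δ ∝ 4a³ + 27b² = 4·2³ + 27·4² = 4·8 + 27·16 ≡ 2 (mod 11). Nonzero ⇒ E is nonsingular.
For each x ∈ F_11, compute rhs = x³ + 2·x + 4 mod 11, then count y ∈ F_11 with y² ≡ rhs.
  x = 0: rhs = 4, matching y values: 2, 9 (2 points).
  x = 1: rhs = 7, matching y values: none (0 points).
  x = 2: rhs = 5, matching y values: 4, 7 (2 points).
  x = 3: rhs = 4, matching y values: 2, 9 (2 points).
  x = 4: rhs = 10, matching y values: none (0 points).
  x = 5: rhs = 7, matching y values: none (0 points).
  x = 6: rhs = 1, matching y values: 1, 10 (2 points).
  x = 7: rhs = 9, matching y values: 3, 8 (2 points).
  x = 8: rhs = 4, matching y values: 2, 9 (2 points).
  x = 9: rhs = 3, matching y values: 5, 6 (2 points).
  x = 10: rhs = 1, matching y values: 1, 10 (2 points).
Total affine count: 16.
Full point count |E(F_11)| = 16 + 1 = 17.
Hasse bound: |17 − (11+1)| = |5| = 5 ≤ 2√11 ≈ 6.6332 ✓.


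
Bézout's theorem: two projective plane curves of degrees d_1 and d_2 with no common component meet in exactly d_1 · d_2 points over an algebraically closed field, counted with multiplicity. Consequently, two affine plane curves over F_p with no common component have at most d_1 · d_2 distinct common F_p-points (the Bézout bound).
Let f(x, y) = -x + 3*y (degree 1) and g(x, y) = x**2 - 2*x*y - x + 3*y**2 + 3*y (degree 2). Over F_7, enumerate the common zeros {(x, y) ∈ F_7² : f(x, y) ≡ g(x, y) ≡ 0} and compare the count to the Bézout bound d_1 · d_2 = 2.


Common zeros: {(0, 0)}; count = 1; Bézout bound = 2.

deg(f) = 1, deg(g) = 2, so Bézout bound = 2.
Scan x ∈ F_7. For each x, list the y ∈ F_7 with f(x, y) ≡ 0 and those with g(x, y) ≡ 0 (mod 7); the common zeros in that column are the intersection.
  x = 0: f ≡ 0 at y ∈ {0}; g ≡ 0 at y ∈ {0, 6}; common: {0}.
  x = 1: f ≡ 0 at y ∈ {5}; g ≡ 0 at y ∈ {0, 2}; common: ∅.
  x = 2: f ≡ 0 at y ∈ {3}; g ≡ 0 at y ∈ ∅; common: ∅.
  x = 3: f ≡ 0 at y ∈ {1}; g ≡ 0 at y ∈ {4}; common: ∅.
  x = 4: f ≡ 0 at y ∈ {6}; g ≡ 0 at y ∈ {2}; common: ∅.
  x = 5: f ≡ 0 at y ∈ {4}; g ≡ 0 at y ∈ ∅; common: ∅.
  x = 6: f ≡ 0 at y ∈ {2}; g ≡ 0 at y ∈ {4, 6}; common: ∅.
Collecting: common zeros = {(0, 0)}, so the count is 1.
Comparison with the Bézout bound: 1 ≤ 2 = deg(f)·deg(g), as expected for curves with no common component (the affine F_7-count falls short of the bound because intersections may lie at infinity, over extension fields, or carry multiplicity).


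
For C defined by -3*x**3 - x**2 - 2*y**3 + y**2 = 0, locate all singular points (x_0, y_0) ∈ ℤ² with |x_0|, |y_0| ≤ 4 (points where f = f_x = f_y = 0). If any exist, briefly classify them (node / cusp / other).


Singular points: {(0, 0)}; classification: node.

Compute partial derivatives:
  f_x = -9*x**2 - 2*x.
  f_y = -6*y**2 + 2*y.
Scan x_0 ∈ {−4, ..., 4}. For each x_0, f_y(x_0, y) is a polynomial in y; find its integer roots y ∈ {−4, ..., 4}, then test f_x and f at those candidates.
  x = -4: f_y(-4, y) = -6*y**2 + 2*y; vanishes at y ∈ {0}. (-4, 0): f_x = -136 ≠ 0.
  x = -3: f_y(-3, y) = -6*y**2 + 2*y; vanishes at y ∈ {0}. (-3, 0): f_x = -75 ≠ 0.
  x = -2: f_y(-2, y) = -6*y**2 + 2*y; vanishes at y ∈ {0}. (-2, 0): f_x = -32 ≠ 0.
  x = -1: f_y(-1, y) = -6*y**2 + 2*y; vanishes at y ∈ {0}. (-1, 0): f_x = -7 ≠ 0.
  x = 0: f_y(0, y) = -6*y**2 + 2*y; vanishes at y ∈ {0}. (0, 0): f_x = 0, f = 0 — SINGULAR.
  x = 1: f_y(1, y) = -6*y**2 + 2*y; vanishes at y ∈ {0}. (1, 0): f_x = -11 ≠ 0.
  x = 2: f_y(2, y) = -6*y**2 + 2*y; vanishes at y ∈ {0}. (2, 0): f_x = -40 ≠ 0.
  x = 3: f_y(3, y) = -6*y**2 + 2*y; vanishes at y ∈ {0}. (3, 0): f_x = -87 ≠ 0.
  x = 4: f_y(4, y) = -6*y**2 + 2*y; vanishes at y ∈ {0}. (4, 0): f_x = -152 ≠ 0.
Only singular point on the grid: (0, 0).
Classify: substitute x = 0 + u, y = 0 + v and expand: f = -3*u**3 - u**2 - 2*v**3 + v**2.
No constant or linear terms (consistent with a singular point). Quadratic part: -u**2 + v**2. Cubic part: -3*u**3 - 2*v**3.
The quadratic part v**2 - u**2 = (v − u)(v + u) splits into two distinct linear factors, so there are two distinct tangent lines y − 0 = ±(x − 0) — this is a node (ordinary double point).
Classification: node.


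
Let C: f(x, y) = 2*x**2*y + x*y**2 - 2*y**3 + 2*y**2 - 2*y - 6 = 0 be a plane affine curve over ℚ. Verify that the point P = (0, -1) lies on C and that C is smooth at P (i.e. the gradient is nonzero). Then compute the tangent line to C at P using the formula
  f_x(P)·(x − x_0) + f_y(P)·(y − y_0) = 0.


Tangent line at P: x - 12*y - 12 = 0.

Step 1: f(0, -1) = 0, so P lies on C.
Step 2: partial derivatives
  f_x(x, y) = 4*x*y + y**2, f_y(x, y) = 2*x**2 + 2*x*y - 6*y**2 + 4*y - 2.
  f_x(P) = 1, f_y(P) = -12 (gradient nonzero, so P is smooth).
Step 3: tangent line at P: 1·(x − 0) + -12·(y − -1) = 0.
Expanding: x - 12*y - 12 = 0.


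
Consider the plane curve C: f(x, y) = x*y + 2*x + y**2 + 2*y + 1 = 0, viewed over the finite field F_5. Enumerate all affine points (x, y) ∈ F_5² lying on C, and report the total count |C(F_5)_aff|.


Affine F_5-points: {(0, 4), (2, 0), (2, 1), (4, 2)}; count = 4.

For each of the 25 pairs (x, y) ∈ F_5², evaluate f(x, y) mod 5. Record the zeros.
  x = 0: [0↦1, 1↦4, 2↦4, 3↦1, 4↦0]  zeros at y ∈ {4}
  x = 1: [0↦3, 1↦2, 2↦3, 3↦1, 4↦1]  zeros at y ∈ ∅
  x = 2: [0↦0, 1↦0, 2↦2, 3↦1, 4↦2]  zeros at y ∈ {0, 1}
  x = 3: [0↦2, 1↦3, 2↦1, 3↦1, 4↦3]  zeros at y ∈ ∅
  x = 4: [0↦4, 1↦1, 2↦0, 3↦1, 4↦4]  zeros at y ∈ {2}
Collecting zeros: affine points = {(0, 4), (2, 0), (2, 1), (4, 2)}.
Total count |C(F_5)_aff| = 4.


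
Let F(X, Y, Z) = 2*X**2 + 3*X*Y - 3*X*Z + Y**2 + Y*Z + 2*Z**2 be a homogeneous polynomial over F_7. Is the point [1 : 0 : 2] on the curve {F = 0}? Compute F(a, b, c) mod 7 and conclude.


F(1,0,2) ≡ 4 (mod 7); P is NOT on the curve.

Evaluate F(1, 0, 2) term-by-term (mod 7).
  2*X**2 ↦ 2·1·1·1 = 2
  3*X*Y ↦ 3·1·0·1 = 0
  -3*X*Z ↦ -3·1·1·2 = -6
  Y**2 ↦ 1·1·0·1 = 0
  Y*Z ↦ 1·1·0·2 = 0
  2*Z**2 ↦ 2·1·1·4 = 8
Sum: F(1, 0, 2) = (2) + (0) + (-6) + (0) + (0) + (8) = 4.
Reducing mod 7: 4 ≡ 4 (mod 7).
Since F(a, b, c) ≡ 4 ≠ 0 (mod 7), P does NOT lie on the curve.


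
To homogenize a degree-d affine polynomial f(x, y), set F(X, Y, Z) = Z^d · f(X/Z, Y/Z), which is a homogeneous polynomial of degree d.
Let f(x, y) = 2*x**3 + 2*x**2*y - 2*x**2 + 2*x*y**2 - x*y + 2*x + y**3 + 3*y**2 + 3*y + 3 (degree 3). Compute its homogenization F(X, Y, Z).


F(X, Y, Z) = 2*X**3 + 2*X**2*Y - 2*X**2*Z + 2*X*Y**2 - X*Y*Z + 2*X*Z**2 + Y**3 + 3*Y**2*Z + 3*Y*Z**2 + 3*Z**3

deg(f) = 3.
Substitute x = X/Z, y = Y/Z into f, then multiply by Z^3.
  monomial 2·x^3·y^0 ↦ 2·X^3·Y^0·Z^0.
  monomial 2·x^2·y^1 ↦ 2·X^2·Y^1·Z^0.
  monomial -2·x^2·y^0 ↦ -2·X^2·Y^0·Z^1.
  monomial 2·x^1·y^2 ↦ 2·X^1·Y^2·Z^0.
  monomial -1·x^1·y^1 ↦ -1·X^1·Y^1·Z^1.
  monomial 2·x^1·y^0 ↦ 2·X^1·Y^0·Z^2.
  monomial 1·x^0·y^3 ↦ 1·X^0·Y^3·Z^0.
  monomial 3·x^0·y^2 ↦ 3·X^0·Y^2·Z^1.
  monomial 3·x^0·y^1 ↦ 3·X^0·Y^1·Z^2.
  monomial 3·x^0·y^0 ↦ 3·X^0·Y^0·Z^3.
Collecting: F(X, Y, Z) = 2*X**3 + 2*X**2*Y - 2*X**2*Z + 2*X*Y**2 - X*Y*Z + 2*X*Z**2 + Y**3 + 3*Y**2*Z + 3*Y*Z**2 + 3*Z**3.
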